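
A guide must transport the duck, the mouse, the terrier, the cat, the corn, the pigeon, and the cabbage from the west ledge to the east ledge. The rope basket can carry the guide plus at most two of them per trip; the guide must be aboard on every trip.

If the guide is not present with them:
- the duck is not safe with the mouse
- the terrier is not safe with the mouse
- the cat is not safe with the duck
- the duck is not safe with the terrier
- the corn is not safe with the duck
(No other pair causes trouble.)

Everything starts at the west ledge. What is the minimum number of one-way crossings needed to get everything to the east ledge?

11

Counting alone: the guide can take at most 2 across per trip to the east ledge, so moving all 7 needs at least 4 loaded trips out, with a return between consecutive ones — at least 7 crossings.
The safety rule pushes this higher. Following every safe sequence of crossings, the most of the 7 that can be at the east ledge as the rope basket arrives there on crossings 7, 9 is 5, 6 respectively — never all 7.
So no plan with fewer than 11 crossings exists, and this one achieves 11:
1. Guide goes to the east ledge with the duck and the mouse.
2. Guide goes back to the west ledge with the duck.
3. Guide goes to the east ledge with the cat and the duck.
4. Guide goes back to the west ledge with the duck.
5. Guide goes to the east ledge with the corn and the duck.
6. Guide goes back to the west ledge with the duck.
7. Guide goes to the east ledge with the duck and the pigeon.
8. Guide goes back to the west ledge with the duck.
9. Guide goes to the east ledge with the cabbage and the duck.
10. Guide goes back to the west ledge with the duck.
11. Guide goes to the east ledge with the duck and the terrier.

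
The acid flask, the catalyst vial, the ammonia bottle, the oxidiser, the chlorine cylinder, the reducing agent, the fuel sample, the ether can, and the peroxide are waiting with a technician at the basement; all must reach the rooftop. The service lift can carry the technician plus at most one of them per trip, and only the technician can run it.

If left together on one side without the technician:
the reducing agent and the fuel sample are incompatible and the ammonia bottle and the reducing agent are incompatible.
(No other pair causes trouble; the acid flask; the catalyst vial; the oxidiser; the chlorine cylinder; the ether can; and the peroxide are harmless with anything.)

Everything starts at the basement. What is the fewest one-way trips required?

19

Counting alone: the technician can take at most 1 across per trip to the rooftop, so moving all 9 needs at least 9 loaded trips out, with a return between consecutive ones — at least 17 crossings.
The safety rule pushes this higher. Following every safe sequence of crossings, the most of the 9 that can be at the rooftop as the service lift arrives there on crossing 17 is 8 — never all 9.
So no plan with fewer than 19 crossings exists, and this one achieves 19:
1. Technician goes to the rooftop with the reducing agent.  [the basement: the acid flask, the ammonia bottle, the catalyst vial, the chlorine cylinder, the ether can, the fuel sample, the oxidiser, the peroxide | the rooftop: the reducing agent]
2. Technician goes back to the basement alone.  [the basement: the acid flask, the ammonia bottle, the catalyst vial, the chlorine cylinder, the ether can, the fuel sample, the oxidiser, the peroxide | the rooftop: the reducing agent]
3. Technician goes to the rooftop with the acid flask.  [the basement: the ammonia bottle, the catalyst vial, the chlorine cylinder, the ether can, the fuel sample, the oxidiser, the peroxide | the rooftop: the acid flask, the reducing agent]
4. Technician goes back to the basement alone.  [the basement: the ammonia bottle, the catalyst vial, the chlorine cylinder, the ether can, the fuel sample, the oxidiser, the peroxide | the rooftop: the acid flask, the reducing agent]
5. Technician goes to the rooftop with the catalyst vial.  [the basement: the ammonia bottle, the chlorine cylinder, the ether can, the fuel sample, the oxidiser, the peroxide | the rooftop: the acid flask, the catalyst vial, the reducing agent]
6. Technician goes back to the basement alone.  [the basement: the ammonia bottle, the chlorine cylinder, the ether can, the fuel sample, the oxidiser, the peroxide | the rooftop: the acid flask, the catalyst vial, the reducing agent]
7. Technician goes to the rooftop with the ammonia bottle.  [the basement: the chlorine cylinder, the ether can, the fuel sample, the oxidiser, the peroxide | the rooftop: the acid flask, the ammonia bottle, the catalyst vial, the reducing agent]
8. Technician goes back to the basement with the reducing agent.  [the basement: the chlorine cylinder, the ether can, the fuel sample, the oxidiser, the peroxide, the reducing agent | the rooftop: the acid flask, the ammonia bottle, the catalyst vial]
9. Technician goes to the rooftop with the fuel sample.  [the basement: the chlorine cylinder, the ether can, the oxidiser, the peroxide, the reducing agent | the rooftop: the acid flask, the ammonia bottle, the catalyst vial, the fuel sample]
10. Technician goes back to the basement alone.  [the basement: the chlorine cylinder, the ether can, the oxidiser, the peroxide, the reducing agent | the rooftop: the acid flask, the ammonia bottle, the catalyst vial, the fuel sample]
11. Technician goes to the rooftop with the oxidiser.  [the basement: the chlorine cylinder, the ether can, the peroxide, the reducing agent | the rooftop: the acid flask, the ammonia bottle, the catalyst vial, the fuel sample, the oxidiser]
12. Technician goes back to the basement alone.  [the basement: the chlorine cylinder, the ether can, the peroxide, the reducing agent | the rooftop: the acid flask, the ammonia bottle, the catalyst vial, the fuel sample, the oxidiser]
13. Technician goes to the rooftop with the chlorine cylinder.  [the basement: the ether can, the peroxide, the reducing agent | the rooftop: the acid flask, the ammonia bottle, the catalyst vial, the chlorine cylinder, the fuel sample, the oxidiser]
14. Technician goes back to the basement alone.  [the basement: the ether can, the peroxide, the reducing agent | the rooftop: the acid flask, the ammonia bottle, the catalyst vial, the chlorine cylinder, the fuel sample, the oxidiser]
15. Technician goes to the rooftop with the ether can.  [the basement: the peroxide, the reducing agent | the rooftop: the acid flask, the ammonia bottle, the catalyst vial, the chlorine cylinder, the ether can, the fuel sample, the oxidiser]
16. Technician goes back to the basement alone.  [the basement: the peroxide, the reducing agent | the rooftop: the acid flask, the ammonia bottle, the catalyst vial, the chlorine cylinder, the ether can, the fuel sample, the oxidiser]
17. Technician goes to the rooftop with the peroxide.  [the basement: the reducing agent | the rooftop: the acid flask, the ammonia bottle, the catalyst vial, the chlorine cylinder, the ether can, the fuel sample, the oxidiser, the peroxide]
18. Technician goes back to the basement alone.  [the basement: the reducing agent | the rooftop: the acid flask, the ammonia bottle, the catalyst vial, the chlorine cylinder, the ether can, the fuel sample, the oxidiser, the peroxide]
19. Technician goes to the rooftop with the reducing agent.  [the basement: — | the rooftop: the acid flask, the ammonia bottle, the catalyst vial, the chlorine cylinder, the ether can, the fuel sample, the oxidiser, the peroxide, the reducing agent]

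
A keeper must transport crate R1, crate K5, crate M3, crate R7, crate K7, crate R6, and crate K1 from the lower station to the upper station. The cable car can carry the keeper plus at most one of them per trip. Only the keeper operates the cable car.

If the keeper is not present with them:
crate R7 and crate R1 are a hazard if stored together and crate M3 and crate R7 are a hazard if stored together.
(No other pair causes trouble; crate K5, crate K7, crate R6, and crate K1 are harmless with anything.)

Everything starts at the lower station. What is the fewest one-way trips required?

15

Counting alone: the keeper can take at most 1 across per trip to the upper station, so moving all 7 needs at least 7 loaded trips out, with a return between consecutive ones — at least 13 crossings.
The safety rule pushes this higher. Following every safe sequence of crossings, the most of the 7 that can be at the upper station as the cable car arrives there on crossing 13 is 6 — never all 7.
So no plan with fewer than 15 crossings exists, and this one achieves 15:
1. Keeper goes to the upper station with crate R7.
2. Keeper goes back to the lower station alone.
3. Keeper goes to the upper station with crate R1.
4. Keeper goes back to the lower station with crate R7.
5. Keeper goes to the upper station with crate M3.
6. Keeper goes back to the lower station alone.
7. Keeper goes to the upper station with crate K5.
8. Keeper goes back to the lower station alone.
9. Keeper goes to the upper station with crate K7.
10. Keeper goes back to the lower station alone.
11. Keeper goes to the upper station with crate R6.
12. Keeper goes back to the lower station alone.
13. Keeper goes to the upper station with crate K1.
14. Keeper goes back to the lower station alone.
15. Keeper goes to the upper station with crate R7.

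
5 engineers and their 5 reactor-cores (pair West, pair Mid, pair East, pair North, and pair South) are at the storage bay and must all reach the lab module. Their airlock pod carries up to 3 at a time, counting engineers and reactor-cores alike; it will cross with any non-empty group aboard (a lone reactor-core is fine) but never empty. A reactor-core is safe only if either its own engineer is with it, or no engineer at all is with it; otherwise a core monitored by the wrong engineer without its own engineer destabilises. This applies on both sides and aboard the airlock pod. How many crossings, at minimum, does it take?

11

Counting alone: each trip to the lab module takes at most 3 across and each return brings at least 1 back, so after t trips out (and t−1 returns) at most 3t − (t−1) of the 10 are across; that first reaches 10 at t = 5, so at least 9 crossings are needed.
The safety rule pushes this higher. Following every safe sequence of crossings, the most of the 10 that can be at the lab module as the airlock pod arrives there on crossing 9 is 9 — never all 10.
So no plan with fewer than 11 crossings exists, and this one achieves 11:
1. engineer West and reactor-core West cross → the lab module.
2. engineer West crosses ← the storage bay.
3. reactor-core East, reactor-core Mid, and reactor-core North cross → the lab module.
4. reactor-core West crosses ← the storage bay.
5. engineer East, engineer Mid, and engineer North cross → the lab module.
6. engineer Mid and reactor-core Mid cross ← the storage bay.
7. engineer Mid, engineer South, and engineer West cross → the lab module.
8. reactor-core East crosses ← the storage bay.
9. reactor-core Mid and reactor-core West cross → the lab module.
10. reactor-core West crosses ← the storage bay.
11. reactor-core East, reactor-core South, and reactor-core West cross → the lab module.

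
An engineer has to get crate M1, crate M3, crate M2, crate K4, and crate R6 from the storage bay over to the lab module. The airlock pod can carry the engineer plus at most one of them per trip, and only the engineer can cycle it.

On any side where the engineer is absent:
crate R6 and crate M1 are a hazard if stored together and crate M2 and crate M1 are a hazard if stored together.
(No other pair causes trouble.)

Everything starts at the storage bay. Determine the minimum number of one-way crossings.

Counting alone: the engineer can take at most 1 across per trip to the lab module, so moving all 5 needs at least 5 loaded trips out, with a return between consecutive ones — at least 9 crossings.
The safety rule pushes this higher. Following every safe sequence of crossings, the most of the 5 that can be at the lab module as the airlock pod arrives there on crossing 9 is 4 — never all 5.
So no plan with fewer than 11 crossings exists, and this one achieves 11:
1. Engineer goes to the lab module with crate M1.
2. Engineer goes back to the storage bay alone.
3. Engineer goes to the lab module with crate M3.
4. Engineer goes back to the storage bay alone.
5. Engineer goes to the lab module with crate M2.
6. Engineer goes back to the storage bay with crate M1.
7. Engineer goes to the lab module with crate R6.
8. Engineer goes back to the storage bay alone.
9. Engineer goes to the lab module with crate K4.
10. Engineer goes back to the storage bay alone.
11. Engineer goes to the lab module with crate M1.

11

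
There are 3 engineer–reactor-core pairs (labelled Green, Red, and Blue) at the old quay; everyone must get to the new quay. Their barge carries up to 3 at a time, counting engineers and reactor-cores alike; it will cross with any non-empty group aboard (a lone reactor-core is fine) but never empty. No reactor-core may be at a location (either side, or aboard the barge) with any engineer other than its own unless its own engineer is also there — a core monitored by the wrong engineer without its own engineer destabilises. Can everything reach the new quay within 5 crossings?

Yes — this plan uses 5 crossings (≤ 5):
1. engineer Green and reactor-core Green cross → the new quay.
2. engineer Green crosses ← the old quay.
3. engineer Blue, engineer Green, and engineer Red cross → the new quay.
4. reactor-core Green crosses ← the old quay.
5. reactor-core Blue, reactor-core Green, and reactor-core Red cross → the new quay.

Yes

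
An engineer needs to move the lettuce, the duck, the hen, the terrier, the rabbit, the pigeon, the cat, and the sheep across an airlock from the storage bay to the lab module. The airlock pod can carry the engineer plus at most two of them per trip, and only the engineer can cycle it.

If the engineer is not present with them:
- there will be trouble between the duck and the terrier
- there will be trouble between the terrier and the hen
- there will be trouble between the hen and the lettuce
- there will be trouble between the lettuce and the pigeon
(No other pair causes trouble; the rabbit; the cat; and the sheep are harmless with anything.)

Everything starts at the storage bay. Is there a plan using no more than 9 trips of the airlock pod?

Yes

Yes — this plan uses 9 crossings (≤ 9):
1. Engineer goes to the lab module with the lettuce and the terrier.  [the storage bay: the cat, the duck, the hen, the pigeon, the rabbit, the sheep | the lab module: the lettuce, the terrier]
2. Engineer goes back to the storage bay alone.  [the storage bay: the cat, the duck, the hen, the pigeon, the rabbit, the sheep | the lab module: the lettuce, the terrier]
3. Engineer goes to the lab module with the duck and the hen.  [the storage bay: the cat, the pigeon, the rabbit, the sheep | the lab module: the duck, the hen, the lettuce, the terrier]
4. Engineer goes back to the storage bay with the lettuce and the terrier.  [the storage bay: the cat, the lettuce, the pigeon, the rabbit, the sheep, the terrier | the lab module: the duck, the hen]
5. Engineer goes to the lab module with the pigeon and the rabbit.  [the storage bay: the cat, the lettuce, the sheep, the terrier | the lab module: the duck, the hen, the pigeon, the rabbit]
6. Engineer goes back to the storage bay alone.  [the storage bay: the cat, the lettuce, the sheep, the terrier | the lab module: the duck, the hen, the pigeon, the rabbit]
7. Engineer goes to the lab module with the cat and the sheep.  [the storage bay: the lettuce, the terrier | the lab module: the cat, the duck, the hen, the pigeon, the rabbit, the sheep]
8. Engineer goes back to the storage bay alone.  [the storage bay: the lettuce, the terrier | the lab module: the cat, the duck, the hen, the pigeon, the rabbit, the sheep]
9. Engineer goes to the lab module with the lettuce and the terrier.  [the storage bay: — | the lab module: the cat, the duck, the hen, the lettuce, the pigeon, the rabbit, the sheep, the terrier]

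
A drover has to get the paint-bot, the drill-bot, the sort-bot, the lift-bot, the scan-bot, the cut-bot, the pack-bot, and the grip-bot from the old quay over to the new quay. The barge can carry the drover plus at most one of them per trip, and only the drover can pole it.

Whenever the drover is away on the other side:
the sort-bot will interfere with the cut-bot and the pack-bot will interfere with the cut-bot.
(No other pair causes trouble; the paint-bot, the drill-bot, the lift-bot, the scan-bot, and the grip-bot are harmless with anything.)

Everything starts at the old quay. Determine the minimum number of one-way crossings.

17

Counting alone: the drover can take at most 1 across per trip to the new quay, so moving all 8 needs at least 8 loaded trips out, with a return between consecutive ones — at least 15 crossings.
The safety rule pushes this higher. Following every safe sequence of crossings, the most of the 8 that can be at the new quay as the barge arrives there on crossing 15 is 7 — never all 8.
So no plan with fewer than 17 crossings exists, and this one achieves 17:
1. Drover goes to the new quay with the cut-bot.  [the old quay: the drill-bot, the grip-bot, the lift-bot, the pack-bot, the paint-bot, the scan-bot, the sort-bot | the new quay: the cut-bot]
2. Drover goes back to the old quay alone.  [the old quay: the drill-bot, the grip-bot, the lift-bot, the pack-bot, the paint-bot, the scan-bot, the sort-bot | the new quay: the cut-bot]
3. Drover goes to the new quay with the paint-bot.  [the old quay: the drill-bot, the grip-bot, the lift-bot, the pack-bot, the scan-bot, the sort-bot | the new quay: the cut-bot, the paint-bot]
4. Drover goes back to the old quay alone.  [the old quay: the drill-bot, the grip-bot, the lift-bot, the pack-bot, the scan-bot, the sort-bot | the new quay: the cut-bot, the paint-bot]
5. Drover goes to the new quay with the drill-bot.  [the old quay: the grip-bot, the lift-bot, the pack-bot, the scan-bot, the sort-bot | the new quay: the cut-bot, the drill-bot, the paint-bot]
6. Drover goes back to the old quay alone.  [the old quay: the grip-bot, the lift-bot, the pack-bot, the scan-bot, the sort-bot | the new quay: the cut-bot, the drill-bot, the paint-bot]
7. Drover goes to the new quay with the sort-bot.  [the old quay: the grip-bot, the lift-bot, the pack-bot, the scan-bot | the new quay: the cut-bot, the drill-bot, the paint-bot, the sort-bot]
8. Drover goes back to the old quay with the cut-bot.  [the old quay: the cut-bot, the grip-bot, the lift-bot, the pack-bot, the scan-bot | the new quay: the drill-bot, the paint-bot, the sort-bot]
9. Drover goes to the new quay with the pack-bot.  [the old quay: the cut-bot, the grip-bot, the lift-bot, the scan-bot | the new quay: the drill-bot, the pack-bot, the paint-bot, the sort-bot]
10. Drover goes back to the old quay alone.  [the old quay: the cut-bot, the grip-bot, the lift-bot, the scan-bot | the new quay: the drill-bot, the pack-bot, the paint-bot, the sort-bot]
11. Drover goes to the new quay with the lift-bot.  [the old quay: the cut-bot, the grip-bot, the scan-bot | the new quay: the drill-bot, the lift-bot, the pack-bot, the paint-bot, the sort-bot]
12. Drover goes back to the old quay alone.  [the old quay: the cut-bot, the grip-bot, the scan-bot | the new quay: the drill-bot, the lift-bot, the pack-bot, the paint-bot, the sort-bot]
13. Drover goes to the new quay with the scan-bot.  [the old quay: the cut-bot, the grip-bot | the new quay: the drill-bot, the lift-bot, the pack-bot, the paint-bot, the scan-bot, the sort-bot]
14. Drover goes back to the old quay alone.  [the old quay: the cut-bot, the grip-bot | the new quay: the drill-bot, the lift-bot, the pack-bot, the paint-bot, the scan-bot, the sort-bot]
15. Drover goes to the new quay with the grip-bot.  [the old quay: the cut-bot | the new quay: the drill-bot, the grip-bot, the lift-bot, the pack-bot, the paint-bot, the scan-bot, the sort-bot]
16. Drover goes back to the old quay alone.  [the old quay: the cut-bot | the new quay: the drill-bot, the grip-bot, the lift-bot, the pack-bot, the paint-bot, the scan-bot, the sort-bot]
17. Drover goes to the new quay with the cut-bot.  [the old quay: — | the new quay: the cut-bot, the drill-bot, the grip-bot, the lift-bot, the pack-bot, the paint-bot, the scan-bot, the sort-bot]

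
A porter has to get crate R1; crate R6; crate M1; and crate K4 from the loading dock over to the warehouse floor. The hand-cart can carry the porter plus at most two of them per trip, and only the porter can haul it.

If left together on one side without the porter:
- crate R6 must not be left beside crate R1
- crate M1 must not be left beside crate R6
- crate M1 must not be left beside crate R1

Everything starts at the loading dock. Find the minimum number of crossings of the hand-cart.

5

Counting alone: the porter can take at most 2 across per trip to the warehouse floor, so moving all 4 needs at least 2 loaded trips out, with a return between consecutive ones — at least 3 crossings.
The safety rule pushes this higher. Following every safe sequence of crossings, the most of the 4 that can be at the warehouse floor as the hand-cart arrives there on crossing 3 is 3 — never all 4.
So no plan with fewer than 5 crossings exists, and this one achieves 5:
1. Porter goes to the warehouse floor with crate R1 and crate R6.
2. Porter goes back to the loading dock with crate R1.
3. Porter goes to the warehouse floor with crate K4 and crate R1.
4. Porter goes back to the loading dock with crate R1.
5. Porter goes to the warehouse floor with crate M1 and crate R1.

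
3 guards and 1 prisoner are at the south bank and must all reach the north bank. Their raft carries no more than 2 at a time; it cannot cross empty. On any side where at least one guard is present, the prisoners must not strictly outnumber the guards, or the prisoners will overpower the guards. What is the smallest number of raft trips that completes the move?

5

Counting alone: each trip to the north bank takes at most 2 across and each return brings at least 1 back, so after t trips out (and t−1 returns) at most 2t − (t−1) of the 4 are across; that first reaches 4 at t = 3, so at least 5 crossings are needed.
The plan below uses exactly 5 crossings, so it is optimal:
1. 1 guard and 1 prisoner → the north bank.  (the south bank: 2G 0P; the north bank: 1G 1P)
2. 1 prisoner ← the south bank.  (the south bank: 2G 1P; the north bank: 1G 0P)
3. 1 guard and 1 prisoner → the north bank.  (the south bank: 1G 0P; the north bank: 2G 1P)
4. 1 prisoner ← the south bank.  (the south bank: 1G 1P; the north bank: 2G 0P)
5. 1 guard and 1 prisoner → the north bank.  (the south bank: 0G 0P; the north bank: 3G 1P)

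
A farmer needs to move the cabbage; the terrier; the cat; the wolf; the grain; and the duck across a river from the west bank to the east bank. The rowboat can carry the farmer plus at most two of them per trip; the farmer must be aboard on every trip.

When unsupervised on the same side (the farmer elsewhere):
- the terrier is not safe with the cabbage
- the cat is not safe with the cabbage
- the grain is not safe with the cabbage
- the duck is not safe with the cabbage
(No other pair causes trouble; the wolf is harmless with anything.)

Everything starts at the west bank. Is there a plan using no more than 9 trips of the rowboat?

Yes — this plan uses 7 crossings (≤ 9):
1. Farmer goes to the east bank with the cabbage.
2. Farmer goes back to the west bank alone.
3. Farmer goes to the east bank with the cat and the terrier.
4. Farmer goes back to the west bank with the cabbage.
5. Farmer goes to the east bank with the duck and the grain.
6. Farmer goes back to the west bank alone.
7. Farmer goes to the east bank with the cabbage and the wolf.

Yes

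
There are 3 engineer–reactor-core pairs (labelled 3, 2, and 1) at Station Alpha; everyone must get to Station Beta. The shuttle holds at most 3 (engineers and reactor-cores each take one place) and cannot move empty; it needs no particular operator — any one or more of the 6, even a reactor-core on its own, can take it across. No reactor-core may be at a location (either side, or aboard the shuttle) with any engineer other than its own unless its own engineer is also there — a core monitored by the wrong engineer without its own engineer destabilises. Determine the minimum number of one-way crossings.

Counting alone: each trip to Station Beta takes at most 3 across and each return brings at least 1 back, so after t trips out (and t−1 returns) at most 3t − (t−1) of the 6 are across; that first reaches 6 at t = 3, so at least 5 crossings are needed.
The plan below uses exactly 5 crossings, so it is optimal:
1. engineer 3 and reactor-core 3 cross → Station Beta.
2. engineer 3 crosses ← Station Alpha.
3. engineer 1, engineer 2, and engineer 3 cross → Station Beta.
4. reactor-core 3 crosses ← Station Alpha.
5. reactor-core 1, reactor-core 2, and reactor-core 3 cross → Station Beta.

5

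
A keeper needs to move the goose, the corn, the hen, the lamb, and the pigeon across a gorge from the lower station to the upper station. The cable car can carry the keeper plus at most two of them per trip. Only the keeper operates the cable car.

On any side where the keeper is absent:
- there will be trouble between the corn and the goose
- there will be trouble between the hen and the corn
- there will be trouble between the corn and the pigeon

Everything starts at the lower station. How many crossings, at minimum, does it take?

Counting alone: the keeper can take at most 2 across per trip to the upper station, so moving all 5 needs at least 3 loaded trips out, with a return between consecutive ones — at least 5 crossings.
The plan below uses exactly 5 crossings, so it is optimal:
1. Keeper goes to the upper station with the corn and the goose.
2. Keeper goes back to the lower station with the corn.
3. Keeper goes to the upper station with the hen and the pigeon.
4. Keeper goes back to the lower station alone.
5. Keeper goes to the upper station with the corn and the lamb.

5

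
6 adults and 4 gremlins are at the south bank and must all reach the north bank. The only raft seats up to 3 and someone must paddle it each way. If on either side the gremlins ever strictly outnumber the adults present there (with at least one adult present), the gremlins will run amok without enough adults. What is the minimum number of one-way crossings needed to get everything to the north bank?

Counting alone: each trip to the north bank takes at most 3 across and each return brings at least 1 back, so after t trips out (and t−1 returns) at most 3t − (t−1) of the 10 are across; that first reaches 10 at t = 5, so at least 9 crossings are needed.
The plan below uses exactly 9 crossings, so it is optimal:
1. 2 gremlins → the north bank.  (the south bank: 6A 2G; the north bank: 0A 2G)
2. 1 gremlin ← the south bank.  (the south bank: 6A 3G; the north bank: 0A 1G)
3. 3 gremlins → the north bank.  (the south bank: 6A 0G; the north bank: 0A 4G)
4. 1 gremlin ← the south bank.  (the south bank: 6A 1G; the north bank: 0A 3G)
5. 3 adults → the north bank.  (the south bank: 3A 1G; the north bank: 3A 3G)
6. 1 gremlin ← the south bank.  (the south bank: 3A 2G; the north bank: 3A 2G)
7. 1 adult and 2 gremlins → the north bank.  (the south bank: 2A 0G; the north bank: 4A 4G)
8. 1 gremlin ← the south bank.  (the south bank: 2A 1G; the north bank: 4A 3G)
9. 2 adults and 1 gremlin → the north bank.  (the south bank: 0A 0G; the north bank: 6A 4G)

9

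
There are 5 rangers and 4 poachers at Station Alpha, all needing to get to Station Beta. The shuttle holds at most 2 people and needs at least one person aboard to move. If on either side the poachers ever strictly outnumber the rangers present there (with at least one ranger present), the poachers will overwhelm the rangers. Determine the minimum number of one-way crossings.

15

Counting alone: each trip to Station Beta takes at most 2 across and each return brings at least 1 back, so after t trips out (and t−1 returns) at most 2t − (t−1) of the 9 are across; that first reaches 9 at t = 8, so at least 15 crossings are needed.
The plan below uses exactly 15 crossings, so it is optimal:
1. 2 poachers → Station Beta.  (Station Alpha: 5R 2P; Station Beta: 0R 2P)
2. 1 poacher ← Station Alpha.  (Station Alpha: 5R 3P; Station Beta: 0R 1P)
3. 2 poachers → Station Beta.  (Station Alpha: 5R 1P; Station Beta: 0R 3P)
4. 1 poacher ← Station Alpha.  (Station Alpha: 5R 2P; Station Beta: 0R 2P)
5. 2 rangers → Station Beta.  (Station Alpha: 3R 2P; Station Beta: 2R 2P)
6. 1 poacher ← Station Alpha.  (Station Alpha: 3R 3P; Station Beta: 2R 1P)
7. 1 ranger and 1 poacher → Station Beta.  (Station Alpha: 2R 2P; Station Beta: 3R 2P)
8. 1 ranger ← Station Alpha.  (Station Alpha: 3R 2P; Station Beta: 2R 2P)
9. 1 ranger and 1 poacher → Station Beta.  (Station Alpha: 2R 1P; Station Beta: 3R 3P)
10. 1 poacher ← Station Alpha.  (Station Alpha: 2R 2P; Station Beta: 3R 2P)
11. 1 ranger and 1 poacher → Station Beta.  (Station Alpha: 1R 1P; Station Beta: 4R 3P)
12. 1 ranger ← Station Alpha.  (Station Alpha: 2R 1P; Station Beta: 3R 3P)
13. 1 ranger and 1 poacher → Station Beta.  (Station Alpha: 1R 0P; Station Beta: 4R 4P)
14. 1 poacher ← Station Alpha.  (Station Alpha: 1R 1P; Station Beta: 4R 3P)
15. 1 ranger and 1 poacher → Station Beta.  (Station Alpha: 0R 0P; Station Beta: 5R 4P)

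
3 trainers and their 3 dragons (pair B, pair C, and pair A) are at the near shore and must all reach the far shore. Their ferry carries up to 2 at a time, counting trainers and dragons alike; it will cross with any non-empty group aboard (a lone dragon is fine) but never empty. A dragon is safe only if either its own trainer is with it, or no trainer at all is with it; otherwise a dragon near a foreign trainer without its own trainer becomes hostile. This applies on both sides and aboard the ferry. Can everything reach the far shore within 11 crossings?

Yes — this plan uses 11 crossings (≤ 11):
1. dragon B and trainer B cross → the far shore.
2. trainer B crosses ← the near shore.
3. dragon A and dragon C cross → the far shore.
4. dragon B crosses ← the near shore.
5. trainer A and trainer C cross → the far shore.
6. dragon C and trainer C cross ← the near shore.
7. trainer B and trainer C cross → the far shore.
8. dragon A crosses ← the near shore.
9. dragon B and dragon C cross → the far shore.
10. trainer A crosses ← the near shore.
11. dragon A and trainer A cross → the far shore.

Yes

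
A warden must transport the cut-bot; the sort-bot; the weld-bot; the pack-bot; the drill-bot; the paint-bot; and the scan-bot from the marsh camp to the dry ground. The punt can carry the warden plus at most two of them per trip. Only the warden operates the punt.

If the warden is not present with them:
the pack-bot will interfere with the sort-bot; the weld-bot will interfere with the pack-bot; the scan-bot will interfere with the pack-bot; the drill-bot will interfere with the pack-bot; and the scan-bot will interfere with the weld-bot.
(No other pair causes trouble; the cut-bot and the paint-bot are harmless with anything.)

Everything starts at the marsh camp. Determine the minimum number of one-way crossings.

Counting alone: the warden can take at most 2 across per trip to the dry ground, so moving all 7 needs at least 4 loaded trips out, with a return between consecutive ones — at least 7 crossings.
The safety rule pushes this higher. Following every safe sequence of crossings, the most of the 7 that can be at the dry ground as the punt arrives there on crossings 7, 9 is 5, 6 respectively — never all 7.
So no plan with fewer than 11 crossings exists, and this one achieves 11:
1. Warden goes to the dry ground with the pack-bot and the weld-bot.
2. Warden goes back to the marsh camp with the weld-bot.
3. Warden goes to the dry ground with the cut-bot and the weld-bot.
4. Warden goes back to the marsh camp with the weld-bot.
5. Warden goes to the dry ground with the sort-bot and the weld-bot.
6. Warden goes back to the marsh camp with the pack-bot.
7. Warden goes to the dry ground with the drill-bot and the pack-bot.
8. Warden goes back to the marsh camp with the pack-bot.
9. Warden goes to the dry ground with the pack-bot and the paint-bot.
10. Warden goes back to the marsh camp with the pack-bot.
11. Warden goes to the dry ground with the pack-bot and the scan-bot.

11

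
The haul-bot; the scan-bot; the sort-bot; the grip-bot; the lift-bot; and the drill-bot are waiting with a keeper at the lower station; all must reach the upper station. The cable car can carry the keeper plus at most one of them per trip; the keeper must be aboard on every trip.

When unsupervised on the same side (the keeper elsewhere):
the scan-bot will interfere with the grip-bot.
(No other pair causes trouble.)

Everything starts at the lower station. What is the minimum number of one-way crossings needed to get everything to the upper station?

Counting alone: the keeper can take at most 1 across per trip to the upper station, so moving all 6 needs at least 6 loaded trips out, with a return between consecutive ones — at least 11 crossings.
The plan below uses exactly 11 crossings, so it is optimal:
1. Keeper goes to the upper station with the scan-bot.
2. Keeper goes back to the lower station alone.
3. Keeper goes to the upper station with the haul-bot.
4. Keeper goes back to the lower station alone.
5. Keeper goes to the upper station with the sort-bot.
6. Keeper goes back to the lower station alone.
7. Keeper goes to the upper station with the lift-bot.
8. Keeper goes back to the lower station alone.
9. Keeper goes to the upper station with the drill-bot.
10. Keeper goes back to the lower station alone.
11. Keeper goes to the upper station with the grip-bot.

11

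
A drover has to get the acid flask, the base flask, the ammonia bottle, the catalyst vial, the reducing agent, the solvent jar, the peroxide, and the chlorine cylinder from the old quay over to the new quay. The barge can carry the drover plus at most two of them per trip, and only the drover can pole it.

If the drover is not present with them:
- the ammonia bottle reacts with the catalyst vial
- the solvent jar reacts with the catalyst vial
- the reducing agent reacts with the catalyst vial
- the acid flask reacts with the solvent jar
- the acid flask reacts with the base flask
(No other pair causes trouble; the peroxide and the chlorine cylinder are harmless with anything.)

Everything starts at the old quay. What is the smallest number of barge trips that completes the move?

Counting alone: the drover can take at most 2 across per trip to the new quay, so moving all 8 needs at least 4 loaded trips out, with a return between consecutive ones — at least 7 crossings.
The safety rule pushes this higher. Following every safe sequence of crossings, the most of the 8 that can be at the new quay as the barge arrives there on crossing 7 is 7 — never all 8.
So no plan with fewer than 9 crossings exists, and this one achieves 9:
1. Drover goes to the new quay with the acid flask and the catalyst vial.  [the old quay: the ammonia bottle, the base flask, the chlorine cylinder, the peroxide, the reducing agent, the solvent jar | the new quay: the acid flask, the catalyst vial]
2. Drover goes back to the old quay alone.  [the old quay: the ammonia bottle, the base flask, the chlorine cylinder, the peroxide, the reducing agent, the solvent jar | the new quay: the acid flask, the catalyst vial]
3. Drover goes to the new quay with the ammonia bottle and the base flask.  [the old quay: the chlorine cylinder, the peroxide, the reducing agent, the solvent jar | the new quay: the acid flask, the ammonia bottle, the base flask, the catalyst vial]
4. Drover goes back to the old quay with the acid flask and the catalyst vial.  [the old quay: the acid flask, the catalyst vial, the chlorine cylinder, the peroxide, the reducing agent, the solvent jar | the new quay: the ammonia bottle, the base flask]
5. Drover goes to the new quay with the reducing agent and the solvent jar.  [the old quay: the acid flask, the catalyst vial, the chlorine cylinder, the peroxide | the new quay: the ammonia bottle, the base flask, the reducing agent, the solvent jar]
6. Drover goes back to the old quay alone.  [the old quay: the acid flask, the catalyst vial, the chlorine cylinder, the peroxide | the new quay: the ammonia bottle, the base flask, the reducing agent, the solvent jar]
7. Drover goes to the new quay with the chlorine cylinder and the peroxide.  [the old quay: the acid flask, the catalyst vial | the new quay: the ammonia bottle, the base flask, the chlorine cylinder, the peroxide, the reducing agent, the solvent jar]
8. Drover goes back to the old quay alone.  [the old quay: the acid flask, the catalyst vial | the new quay: the ammonia bottle, the base flask, the chlorine cylinder, the peroxide, the reducing agent, the solvent jar]
9. Drover goes to the new quay with the acid flask and the catalyst vial.  [the old quay: — | the new quay: the acid flask, the ammonia bottle, the base flask, the catalyst vial, the chlorine cylinder, the peroxide, the reducing agent, the solvent jar]

9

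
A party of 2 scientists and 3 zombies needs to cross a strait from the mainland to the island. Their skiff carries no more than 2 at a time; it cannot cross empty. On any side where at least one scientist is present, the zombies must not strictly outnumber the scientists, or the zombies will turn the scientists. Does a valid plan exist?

The zombies already outnumber the scientists at the mainland before anyone moves, so the starting position itself is disallowed.

No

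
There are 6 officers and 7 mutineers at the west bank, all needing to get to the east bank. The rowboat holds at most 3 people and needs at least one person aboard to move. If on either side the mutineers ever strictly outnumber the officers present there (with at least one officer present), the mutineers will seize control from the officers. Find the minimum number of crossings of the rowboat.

The mutineers already outnumber the officers at the west bank before anyone moves, so the starting position itself is disallowed.

impossible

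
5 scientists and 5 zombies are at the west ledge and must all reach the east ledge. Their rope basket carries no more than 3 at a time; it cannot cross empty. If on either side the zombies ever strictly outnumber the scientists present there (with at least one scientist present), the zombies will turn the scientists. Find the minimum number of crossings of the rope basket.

Counting alone: each trip to the east ledge takes at most 3 across and each return brings at least 1 back, so after t trips out (and t−1 returns) at most 3t − (t−1) of the 10 are across; that first reaches 10 at t = 5, so at least 9 crossings are needed.
The safety rule pushes this higher. Following every safe sequence of crossings, the most of the 10 that can be at the east ledge as the rope basket arrives there on crossing 9 is 9 — never all 10.
So no plan with fewer than 11 crossings exists, and this one achieves 11:
1. 2 zombies → the east ledge.  (the west ledge: 5S 3Z; the east ledge: 0S 2Z)
2. 1 zombie ← the west ledge.  (the west ledge: 5S 4Z; the east ledge: 0S 1Z)
3. 3 zombies → the east ledge.  (the west ledge: 5S 1Z; the east ledge: 0S 4Z)
4. 1 zombie ← the west ledge.  (the west ledge: 5S 2Z; the east ledge: 0S 3Z)
5. 3 scientists → the east ledge.  (the west ledge: 2S 2Z; the east ledge: 3S 3Z)
6. 1 scientist and 1 zombie ← the west ledge.  (the west ledge: 3S 3Z; the east ledge: 2S 2Z)
7. 3 scientists → the east ledge.  (the west ledge: 0S 3Z; the east ledge: 5S 2Z)
8. 1 zombie ← the west ledge.  (the west ledge: 0S 4Z; the east ledge: 5S 1Z)
9. 2 zombies → the east ledge.  (the west ledge: 0S 2Z; the east ledge: 5S 3Z)
10. 1 zombie ← the west ledge.  (the west ledge: 0S 3Z; the east ledge: 5S 2Z)
11. 3 zombies → the east ledge.  (the west ledge: 0S 0Z; the east ledge: 5S 5Z)

11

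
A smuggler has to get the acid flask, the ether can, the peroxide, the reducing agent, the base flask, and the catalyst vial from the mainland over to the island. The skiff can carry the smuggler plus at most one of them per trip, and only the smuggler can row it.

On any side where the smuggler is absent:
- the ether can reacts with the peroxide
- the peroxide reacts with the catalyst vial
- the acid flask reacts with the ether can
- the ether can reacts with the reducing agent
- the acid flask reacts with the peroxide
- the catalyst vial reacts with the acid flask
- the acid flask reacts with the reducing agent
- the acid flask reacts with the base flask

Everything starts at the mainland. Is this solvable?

No

Whatever the first load, the items left behind include a forbidden pair without the smuggler. No opening move is safe, so no plan exists.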